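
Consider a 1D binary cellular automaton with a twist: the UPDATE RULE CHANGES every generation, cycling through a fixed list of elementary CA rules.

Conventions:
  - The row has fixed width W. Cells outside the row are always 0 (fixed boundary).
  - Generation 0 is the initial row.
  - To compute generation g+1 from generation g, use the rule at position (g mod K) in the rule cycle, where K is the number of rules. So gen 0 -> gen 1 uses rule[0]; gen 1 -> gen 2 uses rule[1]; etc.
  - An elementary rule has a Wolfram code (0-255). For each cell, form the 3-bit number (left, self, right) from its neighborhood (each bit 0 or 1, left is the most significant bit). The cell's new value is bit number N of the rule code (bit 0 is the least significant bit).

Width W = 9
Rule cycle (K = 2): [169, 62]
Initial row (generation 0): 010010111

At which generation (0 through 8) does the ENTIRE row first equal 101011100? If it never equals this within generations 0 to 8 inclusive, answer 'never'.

Answer: 7

Derivation:
Gen 0: 010010111
Gen 1 (rule 169): 000001110
Gen 2 (rule 62): 000011001
Gen 3 (rule 169): 111010000
Gen 4 (rule 62): 100111000
Gen 5 (rule 169): 000110011
Gen 6 (rule 62): 001101110
Gen 7 (rule 169): 101011100
Gen 8 (rule 62): 111110010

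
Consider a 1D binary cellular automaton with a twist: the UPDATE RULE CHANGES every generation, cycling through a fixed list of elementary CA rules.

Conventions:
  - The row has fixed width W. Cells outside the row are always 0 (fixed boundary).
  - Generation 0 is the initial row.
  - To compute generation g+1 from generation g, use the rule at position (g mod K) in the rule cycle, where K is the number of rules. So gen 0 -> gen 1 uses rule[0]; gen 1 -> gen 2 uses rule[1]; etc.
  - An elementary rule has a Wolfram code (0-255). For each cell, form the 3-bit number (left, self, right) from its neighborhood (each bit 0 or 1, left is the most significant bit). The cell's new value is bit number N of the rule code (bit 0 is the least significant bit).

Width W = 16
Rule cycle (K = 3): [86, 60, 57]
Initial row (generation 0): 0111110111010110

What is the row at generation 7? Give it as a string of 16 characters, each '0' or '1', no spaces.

Gen 0: 0111110111010110
Gen 1 (rule 86): 1000010001010011
Gen 2 (rule 60): 1100011001111010
Gen 3 (rule 57): 1011010101000101
Gen 4 (rule 86): 1001010101101101
Gen 5 (rule 60): 1101111111011011
Gen 6 (rule 57): 1011000000110110
Gen 7 (rule 86): 1001100001010011

Answer: 1001100001010011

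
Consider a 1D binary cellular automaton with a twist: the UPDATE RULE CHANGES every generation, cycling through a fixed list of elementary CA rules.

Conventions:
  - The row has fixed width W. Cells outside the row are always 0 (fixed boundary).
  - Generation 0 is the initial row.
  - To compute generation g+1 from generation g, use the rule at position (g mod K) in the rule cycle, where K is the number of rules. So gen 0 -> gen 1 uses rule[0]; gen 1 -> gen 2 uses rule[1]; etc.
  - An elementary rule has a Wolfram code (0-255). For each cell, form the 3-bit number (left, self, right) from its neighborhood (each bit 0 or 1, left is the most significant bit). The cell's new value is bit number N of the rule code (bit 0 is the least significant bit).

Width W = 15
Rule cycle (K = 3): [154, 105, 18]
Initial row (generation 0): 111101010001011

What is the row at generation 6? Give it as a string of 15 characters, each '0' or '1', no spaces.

Gen 0: 111101010001011
Gen 1 (rule 154): 111000001010010
Gen 2 (rule 105): 101011100100000
Gen 3 (rule 18): 000000011010000
Gen 4 (rule 154): 000000110001000
Gen 5 (rule 105): 111110110100011
Gen 6 (rule 18): 000000000010100

Answer: 000000000010100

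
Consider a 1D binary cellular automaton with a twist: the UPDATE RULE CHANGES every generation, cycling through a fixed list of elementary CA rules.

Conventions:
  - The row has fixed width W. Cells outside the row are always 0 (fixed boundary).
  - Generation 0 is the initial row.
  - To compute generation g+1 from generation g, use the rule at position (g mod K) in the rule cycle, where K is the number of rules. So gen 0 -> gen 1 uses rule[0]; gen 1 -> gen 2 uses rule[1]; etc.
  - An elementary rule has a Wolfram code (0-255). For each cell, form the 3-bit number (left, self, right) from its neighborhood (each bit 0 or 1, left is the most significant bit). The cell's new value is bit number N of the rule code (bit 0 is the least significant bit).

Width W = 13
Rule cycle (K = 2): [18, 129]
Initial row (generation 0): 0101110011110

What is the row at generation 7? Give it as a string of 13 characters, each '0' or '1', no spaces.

Answer: 0100010000000

Derivation:
Gen 0: 0101110011110
Gen 1 (rule 18): 1000001100001
Gen 2 (rule 129): 0011100001100
Gen 3 (rule 18): 0100010010010
Gen 4 (rule 129): 0001000000000
Gen 5 (rule 18): 0010100000000
Gen 6 (rule 129): 1000001111111
Gen 7 (rule 18): 0100010000000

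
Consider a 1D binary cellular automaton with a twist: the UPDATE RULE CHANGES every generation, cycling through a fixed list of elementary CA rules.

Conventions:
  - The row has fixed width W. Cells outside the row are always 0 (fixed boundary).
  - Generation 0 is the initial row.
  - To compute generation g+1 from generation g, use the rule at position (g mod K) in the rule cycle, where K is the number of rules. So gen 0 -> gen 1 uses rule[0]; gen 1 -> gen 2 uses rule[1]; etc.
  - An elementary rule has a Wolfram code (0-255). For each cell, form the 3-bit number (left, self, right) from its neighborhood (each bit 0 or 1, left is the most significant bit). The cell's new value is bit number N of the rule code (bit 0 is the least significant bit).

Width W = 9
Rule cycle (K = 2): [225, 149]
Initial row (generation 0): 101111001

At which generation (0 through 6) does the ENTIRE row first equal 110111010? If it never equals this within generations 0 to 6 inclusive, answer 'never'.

Gen 0: 101111001
Gen 1 (rule 225): 010111000
Gen 2 (rule 149): 010010111
Gen 3 (rule 225): 000001011
Gen 4 (rule 149): 111101000
Gen 5 (rule 225): 011110011
Gen 6 (rule 149): 001101000

Answer: never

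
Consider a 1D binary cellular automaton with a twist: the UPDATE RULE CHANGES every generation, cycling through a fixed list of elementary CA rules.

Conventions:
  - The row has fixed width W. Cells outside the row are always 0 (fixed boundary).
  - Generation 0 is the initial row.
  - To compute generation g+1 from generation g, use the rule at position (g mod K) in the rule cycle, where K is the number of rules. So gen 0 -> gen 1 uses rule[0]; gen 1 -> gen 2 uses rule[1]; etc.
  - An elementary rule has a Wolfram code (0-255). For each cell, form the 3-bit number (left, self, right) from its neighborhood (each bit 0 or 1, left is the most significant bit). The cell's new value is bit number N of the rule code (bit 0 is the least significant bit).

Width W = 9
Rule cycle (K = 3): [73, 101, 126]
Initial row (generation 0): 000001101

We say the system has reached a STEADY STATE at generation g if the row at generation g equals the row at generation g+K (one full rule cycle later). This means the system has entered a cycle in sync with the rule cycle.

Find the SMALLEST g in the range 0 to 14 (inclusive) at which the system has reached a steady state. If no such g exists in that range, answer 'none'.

Answer: none

Derivation:
Gen 0: 000001101
Gen 1 (rule 73): 111101100
Gen 2 (rule 101): 000110101
Gen 3 (rule 126): 001111111
Gen 4 (rule 73): 101000001
Gen 5 (rule 101): 111011101
Gen 6 (rule 126): 101110111
Gen 7 (rule 73): 001010101
Gen 8 (rule 101): 101111111
Gen 9 (rule 126): 111000001
Gen 10 (rule 73): 101011100
Gen 11 (rule 101): 111100101
Gen 12 (rule 126): 100111111
Gen 13 (rule 73): 000100001
Gen 14 (rule 101): 110101101
Gen 15 (rule 126): 111111111
Gen 16 (rule 73): 100000001
Gen 17 (rule 101): 101111101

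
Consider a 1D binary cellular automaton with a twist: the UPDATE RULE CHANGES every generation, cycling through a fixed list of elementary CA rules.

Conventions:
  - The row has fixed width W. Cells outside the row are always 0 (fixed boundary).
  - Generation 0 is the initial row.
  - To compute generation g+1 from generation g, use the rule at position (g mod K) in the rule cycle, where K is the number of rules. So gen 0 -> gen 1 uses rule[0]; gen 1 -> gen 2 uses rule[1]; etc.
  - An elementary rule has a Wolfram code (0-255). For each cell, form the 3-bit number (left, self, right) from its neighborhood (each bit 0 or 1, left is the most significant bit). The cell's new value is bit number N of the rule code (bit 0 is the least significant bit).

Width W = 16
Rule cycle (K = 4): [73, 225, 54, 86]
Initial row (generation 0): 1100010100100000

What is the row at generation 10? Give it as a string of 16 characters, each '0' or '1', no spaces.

Answer: 0111010101110000

Derivation:
Gen 0: 1100010100100000
Gen 1 (rule 73): 1101000000001111
Gen 2 (rule 225): 0110011111100111
Gen 3 (rule 54): 1001100000011000
Gen 4 (rule 86): 1110110000101100
Gen 5 (rule 73): 1010110110001101
Gen 6 (rule 225): 0101011010100110
Gen 7 (rule 54): 1111100111111001
Gen 8 (rule 86): 0000111000001111
Gen 9 (rule 73): 1110101011101001
Gen 10 (rule 225): 0111010101110000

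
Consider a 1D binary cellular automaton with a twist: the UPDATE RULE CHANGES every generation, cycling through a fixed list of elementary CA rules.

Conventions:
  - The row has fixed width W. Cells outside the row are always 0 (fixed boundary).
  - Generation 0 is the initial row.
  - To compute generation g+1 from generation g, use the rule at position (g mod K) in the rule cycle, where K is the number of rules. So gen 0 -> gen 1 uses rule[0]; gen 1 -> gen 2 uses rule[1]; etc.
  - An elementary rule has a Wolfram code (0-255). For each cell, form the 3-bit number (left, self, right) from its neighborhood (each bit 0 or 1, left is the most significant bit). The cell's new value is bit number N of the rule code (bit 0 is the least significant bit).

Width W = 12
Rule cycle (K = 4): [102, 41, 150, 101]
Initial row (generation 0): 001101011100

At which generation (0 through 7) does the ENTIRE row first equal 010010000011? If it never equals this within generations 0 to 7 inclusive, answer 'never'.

Answer: 3

Derivation:
Gen 0: 001101011100
Gen 1 (rule 102): 010111100100
Gen 2 (rule 41): 001100000001
Gen 3 (rule 150): 010010000011
Gen 4 (rule 101): 010010111001
Gen 5 (rule 102): 110111001011
Gen 6 (rule 41): 101100000110
Gen 7 (rule 150): 100010001001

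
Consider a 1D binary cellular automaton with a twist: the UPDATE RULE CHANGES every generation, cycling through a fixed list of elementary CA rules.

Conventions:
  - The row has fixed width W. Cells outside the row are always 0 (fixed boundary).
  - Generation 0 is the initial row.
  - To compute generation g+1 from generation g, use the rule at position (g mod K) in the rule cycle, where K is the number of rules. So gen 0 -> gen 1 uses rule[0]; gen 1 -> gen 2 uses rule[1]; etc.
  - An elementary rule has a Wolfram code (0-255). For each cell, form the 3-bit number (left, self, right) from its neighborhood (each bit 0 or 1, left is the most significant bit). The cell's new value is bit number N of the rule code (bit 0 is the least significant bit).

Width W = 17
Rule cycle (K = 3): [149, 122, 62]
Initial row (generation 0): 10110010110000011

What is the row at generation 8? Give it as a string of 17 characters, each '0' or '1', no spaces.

Answer: 01100110001111101

Derivation:
Gen 0: 10110010110000011
Gen 1 (rule 149): 10001010001111000
Gen 2 (rule 122): 01010101011001100
Gen 3 (rule 62): 11111111110111010
Gen 4 (rule 149): 01111111100010011
Gen 5 (rule 122): 11000000110101111
Gen 6 (rule 62): 10100001101111000
Gen 7 (rule 149): 10111100000110111
Gen 8 (rule 122): 01100110001111101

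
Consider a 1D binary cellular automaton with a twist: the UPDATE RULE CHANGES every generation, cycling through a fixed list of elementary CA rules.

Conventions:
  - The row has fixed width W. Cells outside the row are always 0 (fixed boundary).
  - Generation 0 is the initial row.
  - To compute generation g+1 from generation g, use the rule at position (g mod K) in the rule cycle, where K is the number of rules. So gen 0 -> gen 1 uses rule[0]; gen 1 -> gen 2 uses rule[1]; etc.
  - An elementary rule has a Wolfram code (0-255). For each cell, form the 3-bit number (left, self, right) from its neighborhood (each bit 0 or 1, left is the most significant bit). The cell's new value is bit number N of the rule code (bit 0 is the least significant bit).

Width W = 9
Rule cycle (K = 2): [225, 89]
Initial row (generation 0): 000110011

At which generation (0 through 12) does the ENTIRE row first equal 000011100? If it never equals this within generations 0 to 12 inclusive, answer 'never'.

Answer: never

Derivation:
Gen 0: 000110011
Gen 1 (rule 225): 110010001
Gen 2 (rule 89): 111001100
Gen 3 (rule 225): 011000101
Gen 4 (rule 89): 011110000
Gen 5 (rule 225): 001110111
Gen 6 (rule 89): 101010101
Gen 7 (rule 225): 010101010
Gen 8 (rule 89): 000000001
Gen 9 (rule 225): 111111100
Gen 10 (rule 89): 100000111
Gen 11 (rule 225): 001110011
Gen 12 (rule 89): 101011011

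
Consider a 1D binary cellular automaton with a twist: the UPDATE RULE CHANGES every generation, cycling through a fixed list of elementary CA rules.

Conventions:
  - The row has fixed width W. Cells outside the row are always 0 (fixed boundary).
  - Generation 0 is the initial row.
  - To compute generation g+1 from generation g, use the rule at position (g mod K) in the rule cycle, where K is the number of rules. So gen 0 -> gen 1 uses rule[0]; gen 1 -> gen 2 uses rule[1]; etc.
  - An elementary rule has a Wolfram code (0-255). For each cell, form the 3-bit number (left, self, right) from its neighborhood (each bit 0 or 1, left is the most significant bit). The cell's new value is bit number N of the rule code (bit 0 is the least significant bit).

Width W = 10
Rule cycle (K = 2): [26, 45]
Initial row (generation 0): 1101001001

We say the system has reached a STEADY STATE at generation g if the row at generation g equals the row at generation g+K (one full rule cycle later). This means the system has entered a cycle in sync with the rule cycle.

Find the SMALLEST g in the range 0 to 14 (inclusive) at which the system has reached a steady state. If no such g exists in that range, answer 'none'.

Gen 0: 1101001001
Gen 1 (rule 26): 1000110110
Gen 2 (rule 45): 1010101100
Gen 3 (rule 26): 0000001010
Gen 4 (rule 45): 1111101110
Gen 5 (rule 26): 1000001001
Gen 6 (rule 45): 1011101001
Gen 7 (rule 26): 0010000110
Gen 8 (rule 45): 1010110100
Gen 9 (rule 26): 0000100010
Gen 10 (rule 45): 1110101010
Gen 11 (rule 26): 1000000001
Gen 12 (rule 45): 1011111101
Gen 13 (rule 26): 0010000000
Gen 14 (rule 45): 1010111111
Gen 15 (rule 26): 0000100000
Gen 16 (rule 45): 1110101111

Answer: none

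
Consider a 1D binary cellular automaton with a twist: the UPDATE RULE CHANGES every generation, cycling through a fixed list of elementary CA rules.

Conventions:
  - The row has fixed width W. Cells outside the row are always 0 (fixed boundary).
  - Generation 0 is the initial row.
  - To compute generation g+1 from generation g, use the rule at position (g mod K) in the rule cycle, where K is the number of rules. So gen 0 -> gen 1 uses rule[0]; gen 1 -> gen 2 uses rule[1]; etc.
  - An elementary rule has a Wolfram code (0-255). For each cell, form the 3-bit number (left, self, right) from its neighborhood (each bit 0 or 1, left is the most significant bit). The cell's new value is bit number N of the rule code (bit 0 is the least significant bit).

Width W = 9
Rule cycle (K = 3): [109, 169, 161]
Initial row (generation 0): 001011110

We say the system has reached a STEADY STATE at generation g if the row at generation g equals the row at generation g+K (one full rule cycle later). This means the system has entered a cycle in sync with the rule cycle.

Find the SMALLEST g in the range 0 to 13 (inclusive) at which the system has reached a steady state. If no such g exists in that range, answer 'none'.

Gen 0: 001011110
Gen 1 (rule 109): 101110010
Gen 2 (rule 169): 011100000
Gen 3 (rule 161): 001001111
Gen 4 (rule 109): 101001001
Gen 5 (rule 169): 010000000
Gen 6 (rule 161): 000111111
Gen 7 (rule 109): 110100001
Gen 8 (rule 169): 101001100
Gen 9 (rule 161): 010000001
Gen 10 (rule 109): 010111101
Gen 11 (rule 169): 001111010
Gen 12 (rule 161): 100110100
Gen 13 (rule 109): 100111101
Gen 14 (rule 169): 000111010
Gen 15 (rule 161): 110010100
Gen 16 (rule 109): 110011101

Answer: none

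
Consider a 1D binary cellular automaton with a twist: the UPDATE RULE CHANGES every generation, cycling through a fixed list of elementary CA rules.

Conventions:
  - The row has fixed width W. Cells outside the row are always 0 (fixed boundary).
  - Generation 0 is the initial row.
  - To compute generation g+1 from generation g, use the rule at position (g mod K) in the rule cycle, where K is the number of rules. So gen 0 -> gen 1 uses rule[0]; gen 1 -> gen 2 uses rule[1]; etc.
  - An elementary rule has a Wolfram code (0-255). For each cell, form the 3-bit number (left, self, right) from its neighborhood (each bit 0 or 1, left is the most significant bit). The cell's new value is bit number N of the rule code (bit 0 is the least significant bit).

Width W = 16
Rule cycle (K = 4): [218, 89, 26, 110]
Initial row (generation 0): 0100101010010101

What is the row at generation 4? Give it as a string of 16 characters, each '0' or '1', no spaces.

Answer: 1110000011000000

Derivation:
Gen 0: 0100101010010101
Gen 1 (rule 218): 1011000001100000
Gen 2 (rule 89): 0011111101111111
Gen 3 (rule 26): 0110000001000000
Gen 4 (rule 110): 1110000011000000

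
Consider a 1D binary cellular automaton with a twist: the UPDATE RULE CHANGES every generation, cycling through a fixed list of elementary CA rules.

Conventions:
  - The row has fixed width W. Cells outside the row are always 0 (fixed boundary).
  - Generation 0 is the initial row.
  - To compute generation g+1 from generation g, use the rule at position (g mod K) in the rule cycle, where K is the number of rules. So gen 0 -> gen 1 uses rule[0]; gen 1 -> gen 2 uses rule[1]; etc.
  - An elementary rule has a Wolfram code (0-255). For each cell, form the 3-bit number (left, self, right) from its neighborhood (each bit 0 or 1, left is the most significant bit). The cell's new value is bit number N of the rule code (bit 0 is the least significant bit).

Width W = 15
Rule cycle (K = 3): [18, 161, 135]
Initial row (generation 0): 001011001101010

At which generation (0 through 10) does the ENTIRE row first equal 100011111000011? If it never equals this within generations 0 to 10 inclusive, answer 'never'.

Answer: 8

Derivation:
Gen 0: 001011001101010
Gen 1 (rule 18): 010000110000001
Gen 2 (rule 161): 000110000111100
Gen 3 (rule 135): 111000111011001
Gen 4 (rule 18): 000101000000110
Gen 5 (rule 161): 110010011110000
Gen 6 (rule 135): 000110101100111
Gen 7 (rule 18): 001000000011000
Gen 8 (rule 161): 100011111000011
Gen 9 (rule 135): 101101110011100
Gen 10 (rule 18): 000000001100010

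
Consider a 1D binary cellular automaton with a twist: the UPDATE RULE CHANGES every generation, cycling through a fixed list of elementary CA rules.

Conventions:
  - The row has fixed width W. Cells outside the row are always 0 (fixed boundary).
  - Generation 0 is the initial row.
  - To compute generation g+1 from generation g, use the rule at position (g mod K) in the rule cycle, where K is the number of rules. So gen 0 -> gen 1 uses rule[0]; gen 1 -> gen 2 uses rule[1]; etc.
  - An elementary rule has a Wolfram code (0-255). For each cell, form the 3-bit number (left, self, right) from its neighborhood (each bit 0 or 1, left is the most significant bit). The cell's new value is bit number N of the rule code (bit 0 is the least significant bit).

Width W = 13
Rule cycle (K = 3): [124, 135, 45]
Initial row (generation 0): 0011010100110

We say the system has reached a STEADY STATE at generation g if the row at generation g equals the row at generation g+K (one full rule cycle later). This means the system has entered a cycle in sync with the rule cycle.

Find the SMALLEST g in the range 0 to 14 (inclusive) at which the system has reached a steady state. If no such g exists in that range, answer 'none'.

Answer: none

Derivation:
Gen 0: 0011010100110
Gen 1 (rule 124): 0011111110111
Gen 2 (rule 135): 1101111100010
Gen 3 (rule 45): 1011000001010
Gen 4 (rule 124): 1111100001111
Gen 5 (rule 135): 0111001110110
Gen 6 (rule 45): 0100001001100
Gen 7 (rule 124): 0110001101110
Gen 8 (rule 135): 1000110000100
Gen 9 (rule 45): 1010100110101
Gen 10 (rule 124): 1111110111111
Gen 11 (rule 135): 0111100011110
Gen 12 (rule 45): 0100001010000
Gen 13 (rule 124): 0110001111000
Gen 14 (rule 135): 1000110110011
Gen 15 (rule 45): 1010101100010
Gen 16 (rule 124): 1111111110011
Gen 17 (rule 135): 0111111100100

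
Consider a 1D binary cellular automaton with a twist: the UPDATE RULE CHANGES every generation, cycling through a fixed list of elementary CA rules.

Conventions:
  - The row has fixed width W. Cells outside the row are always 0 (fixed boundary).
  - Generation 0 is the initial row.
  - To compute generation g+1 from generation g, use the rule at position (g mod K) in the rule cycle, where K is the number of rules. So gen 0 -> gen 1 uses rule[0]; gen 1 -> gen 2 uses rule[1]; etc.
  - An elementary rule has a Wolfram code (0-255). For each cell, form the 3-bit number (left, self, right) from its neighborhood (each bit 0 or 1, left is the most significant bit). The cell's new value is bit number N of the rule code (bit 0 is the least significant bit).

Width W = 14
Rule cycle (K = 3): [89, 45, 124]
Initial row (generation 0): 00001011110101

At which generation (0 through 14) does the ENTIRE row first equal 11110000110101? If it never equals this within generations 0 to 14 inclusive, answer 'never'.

Answer: never

Derivation:
Gen 0: 00001011110101
Gen 1 (rule 89): 11100010010000
Gen 2 (rule 45): 10001010010111
Gen 3 (rule 124): 11001111011101
Gen 4 (rule 89): 11101001010100
Gen 5 (rule 45): 10011001111101
Gen 6 (rule 124): 11011101000111
Gen 7 (rule 89): 11010100110101
Gen 8 (rule 45): 10111100101111
Gen 9 (rule 124): 11100110111001
Gen 10 (rule 89): 10110110101100
Gen 11 (rule 45): 11101101111001
Gen 12 (rule 124): 10111111001101
Gen 13 (rule 89): 00100001101100
Gen 14 (rule 45): 10101101011001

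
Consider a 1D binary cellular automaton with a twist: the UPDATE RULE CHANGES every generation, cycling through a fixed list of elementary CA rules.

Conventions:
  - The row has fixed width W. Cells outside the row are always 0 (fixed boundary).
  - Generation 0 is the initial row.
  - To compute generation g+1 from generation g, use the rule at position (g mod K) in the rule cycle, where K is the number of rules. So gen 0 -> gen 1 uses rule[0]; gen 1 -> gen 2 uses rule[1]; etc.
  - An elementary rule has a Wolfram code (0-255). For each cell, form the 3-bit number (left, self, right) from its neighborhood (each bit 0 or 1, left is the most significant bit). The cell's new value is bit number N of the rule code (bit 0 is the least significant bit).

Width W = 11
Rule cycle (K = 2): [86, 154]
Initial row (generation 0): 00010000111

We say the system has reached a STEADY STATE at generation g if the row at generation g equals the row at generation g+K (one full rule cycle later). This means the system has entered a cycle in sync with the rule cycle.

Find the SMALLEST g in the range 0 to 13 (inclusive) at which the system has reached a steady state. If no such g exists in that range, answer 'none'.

Gen 0: 00010000111
Gen 1 (rule 86): 00111001001
Gen 2 (rule 154): 01110110110
Gen 3 (rule 86): 10010010011
Gen 4 (rule 154): 01101101110
Gen 5 (rule 86): 10100100011
Gen 6 (rule 154): 00011010110
Gen 7 (rule 86): 00101010011
Gen 8 (rule 154): 01000001110
Gen 9 (rule 86): 11100010011
Gen 10 (rule 154): 11010101110
Gen 11 (rule 86): 01010100011
Gen 12 (rule 154): 10000010110
Gen 13 (rule 86): 11000110011
Gen 14 (rule 154): 10101101110
Gen 15 (rule 86): 10100100011

Answer: none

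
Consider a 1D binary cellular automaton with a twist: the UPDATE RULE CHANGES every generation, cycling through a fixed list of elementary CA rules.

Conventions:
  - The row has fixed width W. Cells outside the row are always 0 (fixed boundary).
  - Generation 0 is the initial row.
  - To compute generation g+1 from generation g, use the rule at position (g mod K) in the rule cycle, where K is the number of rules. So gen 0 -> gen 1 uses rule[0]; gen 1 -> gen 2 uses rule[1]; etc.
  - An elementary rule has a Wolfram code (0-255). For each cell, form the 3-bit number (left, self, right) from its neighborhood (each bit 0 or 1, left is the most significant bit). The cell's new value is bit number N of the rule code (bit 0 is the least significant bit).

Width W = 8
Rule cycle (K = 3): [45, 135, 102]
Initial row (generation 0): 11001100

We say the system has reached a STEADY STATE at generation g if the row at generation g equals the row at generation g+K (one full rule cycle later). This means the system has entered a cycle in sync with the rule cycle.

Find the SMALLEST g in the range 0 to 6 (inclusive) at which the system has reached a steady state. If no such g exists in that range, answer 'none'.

Answer: 4

Derivation:
Gen 0: 11001100
Gen 1 (rule 45): 10001001
Gen 2 (rule 135): 10111011
Gen 3 (rule 102): 11001101
Gen 4 (rule 45): 10001011
Gen 5 (rule 135): 10111000
Gen 6 (rule 102): 11001000
Gen 7 (rule 45): 10001011
Gen 8 (rule 135): 10111000
Gen 9 (rule 102): 11001000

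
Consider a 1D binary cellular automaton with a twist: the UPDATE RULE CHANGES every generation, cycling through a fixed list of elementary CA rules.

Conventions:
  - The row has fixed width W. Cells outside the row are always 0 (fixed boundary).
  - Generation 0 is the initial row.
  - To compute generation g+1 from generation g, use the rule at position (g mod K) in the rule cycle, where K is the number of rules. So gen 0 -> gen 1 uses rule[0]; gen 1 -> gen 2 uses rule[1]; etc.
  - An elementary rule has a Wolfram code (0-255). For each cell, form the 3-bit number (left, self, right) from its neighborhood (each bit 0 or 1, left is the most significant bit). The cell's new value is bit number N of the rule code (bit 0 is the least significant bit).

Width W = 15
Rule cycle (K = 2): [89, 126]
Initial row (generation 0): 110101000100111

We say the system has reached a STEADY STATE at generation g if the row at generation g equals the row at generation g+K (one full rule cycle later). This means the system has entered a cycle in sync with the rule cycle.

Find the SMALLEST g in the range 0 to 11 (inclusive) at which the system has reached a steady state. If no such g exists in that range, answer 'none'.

Gen 0: 110101000100111
Gen 1 (rule 89): 110000110010101
Gen 2 (rule 126): 111001111111111
Gen 3 (rule 89): 101101000000001
Gen 4 (rule 126): 111111100000011
Gen 5 (rule 89): 100000111111011
Gen 6 (rule 126): 110001100001111
Gen 7 (rule 89): 111101111101001
Gen 8 (rule 126): 100111000111111
Gen 9 (rule 89): 010101110100001
Gen 10 (rule 126): 111111011110011
Gen 11 (rule 89): 100001010011011
Gen 12 (rule 126): 110011111111111
Gen 13 (rule 89): 111010000000001

Answer: none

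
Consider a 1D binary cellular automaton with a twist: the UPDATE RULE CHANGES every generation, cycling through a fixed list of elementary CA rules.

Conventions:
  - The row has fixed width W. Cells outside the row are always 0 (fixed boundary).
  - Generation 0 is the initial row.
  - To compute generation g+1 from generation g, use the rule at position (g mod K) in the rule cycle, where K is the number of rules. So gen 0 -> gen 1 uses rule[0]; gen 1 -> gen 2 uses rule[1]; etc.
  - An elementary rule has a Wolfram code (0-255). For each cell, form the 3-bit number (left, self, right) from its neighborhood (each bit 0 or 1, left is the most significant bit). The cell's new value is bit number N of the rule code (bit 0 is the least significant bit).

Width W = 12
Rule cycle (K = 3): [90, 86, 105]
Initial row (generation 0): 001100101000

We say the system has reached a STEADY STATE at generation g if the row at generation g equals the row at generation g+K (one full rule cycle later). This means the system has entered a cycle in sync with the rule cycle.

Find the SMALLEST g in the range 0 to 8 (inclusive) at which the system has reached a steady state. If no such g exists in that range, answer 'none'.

Answer: none

Derivation:
Gen 0: 001100101000
Gen 1 (rule 90): 011111000100
Gen 2 (rule 86): 100001101110
Gen 3 (rule 105): 001101111010
Gen 4 (rule 90): 011101001001
Gen 5 (rule 86): 100101111111
Gen 6 (rule 105): 000011000001
Gen 7 (rule 90): 000111100010
Gen 8 (rule 86): 001000110111
Gen 9 (rule 105): 100010111101
Gen 10 (rule 90): 010100100100
Gen 11 (rule 86): 110111111110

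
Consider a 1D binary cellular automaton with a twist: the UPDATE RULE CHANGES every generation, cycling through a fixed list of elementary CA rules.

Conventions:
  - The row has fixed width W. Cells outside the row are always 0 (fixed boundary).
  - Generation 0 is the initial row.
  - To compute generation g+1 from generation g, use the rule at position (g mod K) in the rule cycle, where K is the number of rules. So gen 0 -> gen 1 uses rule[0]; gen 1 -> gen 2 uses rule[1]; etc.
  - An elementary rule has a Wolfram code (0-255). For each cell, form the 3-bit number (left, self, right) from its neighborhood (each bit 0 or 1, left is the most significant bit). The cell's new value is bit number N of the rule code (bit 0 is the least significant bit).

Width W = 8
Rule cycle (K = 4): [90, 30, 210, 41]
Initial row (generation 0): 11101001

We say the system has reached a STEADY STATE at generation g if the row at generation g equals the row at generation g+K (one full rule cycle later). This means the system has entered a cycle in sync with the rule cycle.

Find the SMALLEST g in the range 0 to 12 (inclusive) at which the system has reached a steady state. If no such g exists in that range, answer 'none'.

Answer: 8

Derivation:
Gen 0: 11101001
Gen 1 (rule 90): 10100110
Gen 2 (rule 30): 10111101
Gen 3 (rule 210): 00011100
Gen 4 (rule 41): 11010001
Gen 5 (rule 90): 11001010
Gen 6 (rule 30): 10111011
Gen 7 (rule 210): 00011001
Gen 8 (rule 41): 11010000
Gen 9 (rule 90): 11001000
Gen 10 (rule 30): 10111100
Gen 11 (rule 210): 00011110
Gen 12 (rule 41): 11010000
Gen 13 (rule 90): 11001000
Gen 14 (rule 30): 10111100
Gen 15 (rule 210): 00011110
Gen 16 (rule 41): 11010000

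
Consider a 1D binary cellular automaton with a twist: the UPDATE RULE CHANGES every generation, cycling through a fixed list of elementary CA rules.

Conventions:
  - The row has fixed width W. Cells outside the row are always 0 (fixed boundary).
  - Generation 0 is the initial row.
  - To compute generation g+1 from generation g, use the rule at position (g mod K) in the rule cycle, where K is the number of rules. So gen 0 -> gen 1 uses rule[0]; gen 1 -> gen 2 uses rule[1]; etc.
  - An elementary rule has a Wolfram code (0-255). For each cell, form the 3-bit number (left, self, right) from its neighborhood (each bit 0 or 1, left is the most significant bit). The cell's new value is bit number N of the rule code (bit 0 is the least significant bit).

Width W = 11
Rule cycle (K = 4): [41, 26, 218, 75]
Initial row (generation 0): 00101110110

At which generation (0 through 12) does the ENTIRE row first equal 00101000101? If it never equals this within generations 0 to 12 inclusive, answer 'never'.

Gen 0: 00101110110
Gen 1 (rule 41): 10011001100
Gen 2 (rule 26): 01110111010
Gen 3 (rule 218): 11110111001
Gen 4 (rule 75): 10010101010
Gen 5 (rule 41): 00001010100
Gen 6 (rule 26): 00010000010
Gen 7 (rule 218): 00101000101
Gen 8 (rule 75): 11000011000
Gen 9 (rule 41): 10011010011
Gen 10 (rule 26): 01110001110
Gen 11 (rule 218): 11111011111
Gen 12 (rule 75): 10001010001

Answer: 7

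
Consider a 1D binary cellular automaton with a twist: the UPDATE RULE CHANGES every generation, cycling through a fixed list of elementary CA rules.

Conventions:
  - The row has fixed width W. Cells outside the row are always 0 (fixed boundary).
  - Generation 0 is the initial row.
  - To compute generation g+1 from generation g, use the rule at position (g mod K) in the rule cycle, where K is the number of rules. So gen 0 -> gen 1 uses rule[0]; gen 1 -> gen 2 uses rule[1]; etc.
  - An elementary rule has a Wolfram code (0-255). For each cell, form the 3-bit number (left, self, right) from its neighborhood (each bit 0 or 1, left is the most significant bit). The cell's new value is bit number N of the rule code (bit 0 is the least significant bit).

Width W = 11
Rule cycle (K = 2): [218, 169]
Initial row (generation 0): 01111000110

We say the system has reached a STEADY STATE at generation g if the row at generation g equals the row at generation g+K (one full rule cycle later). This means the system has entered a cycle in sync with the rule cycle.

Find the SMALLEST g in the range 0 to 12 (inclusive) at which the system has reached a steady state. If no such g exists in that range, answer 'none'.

Gen 0: 01111000110
Gen 1 (rule 218): 11111101111
Gen 2 (rule 169): 11111011110
Gen 3 (rule 218): 11111011111
Gen 4 (rule 169): 11110111110
Gen 5 (rule 218): 11110111111
Gen 6 (rule 169): 11101111110
Gen 7 (rule 218): 11101111111
Gen 8 (rule 169): 11011111110
Gen 9 (rule 218): 11011111111
Gen 10 (rule 169): 10111111110
Gen 11 (rule 218): 00111111111
Gen 12 (rule 169): 10111111110
Gen 13 (rule 218): 00111111111
Gen 14 (rule 169): 10111111110

Answer: 10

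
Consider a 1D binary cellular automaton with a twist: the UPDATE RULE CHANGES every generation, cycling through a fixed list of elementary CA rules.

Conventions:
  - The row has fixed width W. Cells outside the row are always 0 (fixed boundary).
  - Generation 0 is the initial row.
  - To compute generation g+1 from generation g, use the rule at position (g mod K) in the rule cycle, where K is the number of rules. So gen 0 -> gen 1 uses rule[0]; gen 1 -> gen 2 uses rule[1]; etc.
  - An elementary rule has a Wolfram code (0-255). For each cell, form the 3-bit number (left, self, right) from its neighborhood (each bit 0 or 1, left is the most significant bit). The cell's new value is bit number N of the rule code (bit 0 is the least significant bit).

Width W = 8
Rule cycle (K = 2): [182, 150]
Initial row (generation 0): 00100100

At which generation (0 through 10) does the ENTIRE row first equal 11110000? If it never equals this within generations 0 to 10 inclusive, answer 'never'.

Gen 0: 00100100
Gen 1 (rule 182): 01111110
Gen 2 (rule 150): 10111101
Gen 3 (rule 182): 11011011
Gen 4 (rule 150): 00000000
Gen 5 (rule 182): 00000000
Gen 6 (rule 150): 00000000
Gen 7 (rule 182): 00000000
Gen 8 (rule 150): 00000000
Gen 9 (rule 182): 00000000
Gen 10 (rule 150): 00000000

Answer: never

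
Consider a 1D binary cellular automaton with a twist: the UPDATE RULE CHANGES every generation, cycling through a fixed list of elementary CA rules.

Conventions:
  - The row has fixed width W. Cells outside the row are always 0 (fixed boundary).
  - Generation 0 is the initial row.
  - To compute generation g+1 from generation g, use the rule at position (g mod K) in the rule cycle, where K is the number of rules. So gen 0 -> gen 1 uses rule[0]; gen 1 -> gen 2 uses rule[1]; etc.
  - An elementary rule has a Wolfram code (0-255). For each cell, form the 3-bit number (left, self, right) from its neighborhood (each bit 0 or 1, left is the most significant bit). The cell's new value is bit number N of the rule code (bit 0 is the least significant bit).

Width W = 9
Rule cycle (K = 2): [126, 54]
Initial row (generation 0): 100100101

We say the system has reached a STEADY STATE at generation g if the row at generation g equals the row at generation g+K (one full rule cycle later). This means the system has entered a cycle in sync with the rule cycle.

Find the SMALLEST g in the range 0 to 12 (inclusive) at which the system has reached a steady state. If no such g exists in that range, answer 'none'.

Gen 0: 100100101
Gen 1 (rule 126): 111111111
Gen 2 (rule 54): 000000000
Gen 3 (rule 126): 000000000
Gen 4 (rule 54): 000000000
Gen 5 (rule 126): 000000000
Gen 6 (rule 54): 000000000
Gen 7 (rule 126): 000000000
Gen 8 (rule 54): 000000000
Gen 9 (rule 126): 000000000
Gen 10 (rule 54): 000000000
Gen 11 (rule 126): 000000000
Gen 12 (rule 54): 000000000
Gen 13 (rule 126): 000000000
Gen 14 (rule 54): 000000000

Answer: 2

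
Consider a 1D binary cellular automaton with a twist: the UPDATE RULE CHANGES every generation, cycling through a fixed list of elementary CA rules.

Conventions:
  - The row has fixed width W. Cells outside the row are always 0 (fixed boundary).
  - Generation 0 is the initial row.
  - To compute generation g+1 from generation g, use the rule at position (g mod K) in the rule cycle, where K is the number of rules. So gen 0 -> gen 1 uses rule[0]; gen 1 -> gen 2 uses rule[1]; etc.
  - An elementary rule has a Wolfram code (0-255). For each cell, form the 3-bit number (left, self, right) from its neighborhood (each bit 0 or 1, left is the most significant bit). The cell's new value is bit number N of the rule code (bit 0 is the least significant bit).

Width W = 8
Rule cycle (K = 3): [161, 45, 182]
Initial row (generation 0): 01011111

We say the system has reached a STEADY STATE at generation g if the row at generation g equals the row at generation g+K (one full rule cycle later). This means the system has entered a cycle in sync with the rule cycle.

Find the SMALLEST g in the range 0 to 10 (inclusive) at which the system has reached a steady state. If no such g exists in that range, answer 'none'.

Gen 0: 01011111
Gen 1 (rule 161): 00101110
Gen 2 (rule 45): 10111000
Gen 3 (rule 182): 11010100
Gen 4 (rule 161): 00101001
Gen 5 (rule 45): 10111001
Gen 6 (rule 182): 11010111
Gen 7 (rule 161): 00101010
Gen 8 (rule 45): 10111110
Gen 9 (rule 182): 11011101
Gen 10 (rule 161): 00101010
Gen 11 (rule 45): 10111110
Gen 12 (rule 182): 11011101
Gen 13 (rule 161): 00101010

Answer: 7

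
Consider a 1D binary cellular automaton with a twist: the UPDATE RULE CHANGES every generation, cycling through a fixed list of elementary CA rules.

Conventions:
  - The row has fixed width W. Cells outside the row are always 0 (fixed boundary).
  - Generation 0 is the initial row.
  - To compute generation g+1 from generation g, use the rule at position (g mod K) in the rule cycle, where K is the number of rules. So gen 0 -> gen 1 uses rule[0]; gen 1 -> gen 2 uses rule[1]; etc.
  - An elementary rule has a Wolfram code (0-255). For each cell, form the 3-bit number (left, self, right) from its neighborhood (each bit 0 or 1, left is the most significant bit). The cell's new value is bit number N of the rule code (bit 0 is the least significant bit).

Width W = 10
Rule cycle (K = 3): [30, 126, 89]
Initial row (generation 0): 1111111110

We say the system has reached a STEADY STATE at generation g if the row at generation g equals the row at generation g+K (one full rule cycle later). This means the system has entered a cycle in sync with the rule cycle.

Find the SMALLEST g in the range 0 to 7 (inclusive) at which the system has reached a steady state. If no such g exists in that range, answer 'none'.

Answer: none

Derivation:
Gen 0: 1111111110
Gen 1 (rule 30): 1000000001
Gen 2 (rule 126): 1100000011
Gen 3 (rule 89): 1111111011
Gen 4 (rule 30): 1000000010
Gen 5 (rule 126): 1100000111
Gen 6 (rule 89): 1111110101
Gen 7 (rule 30): 1000000101
Gen 8 (rule 126): 1100001111
Gen 9 (rule 89): 1111101001
Gen 10 (rule 30): 1000001111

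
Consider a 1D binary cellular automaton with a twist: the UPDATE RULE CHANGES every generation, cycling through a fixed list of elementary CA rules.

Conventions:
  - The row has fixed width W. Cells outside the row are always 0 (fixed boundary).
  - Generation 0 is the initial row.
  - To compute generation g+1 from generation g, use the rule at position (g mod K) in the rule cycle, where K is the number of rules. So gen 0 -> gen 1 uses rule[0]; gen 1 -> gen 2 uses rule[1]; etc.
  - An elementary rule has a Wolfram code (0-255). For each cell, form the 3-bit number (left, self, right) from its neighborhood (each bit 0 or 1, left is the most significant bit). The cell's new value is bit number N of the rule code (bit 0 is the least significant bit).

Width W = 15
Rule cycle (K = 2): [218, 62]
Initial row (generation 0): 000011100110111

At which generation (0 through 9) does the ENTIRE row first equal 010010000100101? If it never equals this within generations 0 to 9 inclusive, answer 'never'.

Gen 0: 000011100110111
Gen 1 (rule 218): 000111111110111
Gen 2 (rule 62): 001100000001100
Gen 3 (rule 218): 011110000011110
Gen 4 (rule 62): 110001000110001
Gen 5 (rule 218): 111010101111010
Gen 6 (rule 62): 100111111000111
Gen 7 (rule 218): 011111111101111
Gen 8 (rule 62): 110000000011000
Gen 9 (rule 218): 111000000111100

Answer: never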